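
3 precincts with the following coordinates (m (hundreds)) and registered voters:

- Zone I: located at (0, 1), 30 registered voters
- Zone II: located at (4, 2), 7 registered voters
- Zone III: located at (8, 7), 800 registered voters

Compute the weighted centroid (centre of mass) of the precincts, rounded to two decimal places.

The minimiser of Σwᵢ‖p−pᵢ‖² is the weighted centroid p* = (Σwᵢpᵢ)/(Σwᵢ).
Σwᵢ = 837.
Σwᵢxᵢ = 30·0 + 7·4 + 800·8 = 6428.
Σwᵢyᵢ = 30·1 + 7·2 + 800·7 = 5644.
x* = 6428/837 = 7.68, y* = 5644/837 = 6.74.

(7.68, 6.74)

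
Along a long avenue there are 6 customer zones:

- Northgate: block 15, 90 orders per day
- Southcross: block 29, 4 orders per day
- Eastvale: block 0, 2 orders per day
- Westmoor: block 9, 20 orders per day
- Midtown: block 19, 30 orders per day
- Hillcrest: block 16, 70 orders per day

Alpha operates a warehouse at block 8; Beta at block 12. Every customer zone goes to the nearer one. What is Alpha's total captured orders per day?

The indifferent point is the midpoint (8+12)/2 = 10; customer zones left of it (closer to Alpha at 8) go to Alpha, those right go to Beta.
  Eastvale at 0 (w=2) → Alpha
  Westmoor at 9 (w=20) → Alpha
  Northgate at 15 (w=90) → Beta
  Hillcrest at 16 (w=70) → Beta
  Midtown at 19 (w=30) → Beta
  Southcross at 29 (w=4) → Beta
Alpha captures 22; Beta captures 194.

22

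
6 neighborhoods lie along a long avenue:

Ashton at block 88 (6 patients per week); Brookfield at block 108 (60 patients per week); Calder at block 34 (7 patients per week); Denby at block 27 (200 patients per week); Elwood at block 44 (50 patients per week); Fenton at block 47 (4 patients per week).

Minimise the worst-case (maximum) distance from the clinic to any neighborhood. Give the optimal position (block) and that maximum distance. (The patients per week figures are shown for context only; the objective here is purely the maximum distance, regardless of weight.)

location 67.5, max distance 40.5

The 1-center on a line is the midpoint of the two extreme points: leftmost at 27, rightmost at 108.
Optimal location = (27 + 108)/2 = 67.5; maximum distance = (108 − 27)/2 = 40.5.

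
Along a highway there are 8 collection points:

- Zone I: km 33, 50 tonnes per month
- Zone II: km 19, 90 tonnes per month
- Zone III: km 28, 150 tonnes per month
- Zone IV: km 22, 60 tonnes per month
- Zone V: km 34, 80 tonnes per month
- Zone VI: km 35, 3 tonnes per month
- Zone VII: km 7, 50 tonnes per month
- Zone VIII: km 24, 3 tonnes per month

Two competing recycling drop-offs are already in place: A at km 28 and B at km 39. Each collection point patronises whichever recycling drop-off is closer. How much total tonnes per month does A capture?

403

The indifferent point is the midpoint (28+39)/2 = 33.5; collection points left of it (closer to A at 28) go to A, those right go to B.
  Zone VII at 7 (w=50) → A
  Zone II at 19 (w=90) → A
  Zone IV at 22 (w=60) → A
  Zone VIII at 24 (w=3) → A
  Zone III at 28 (w=150) → A
  Zone I at 33 (w=50) → A
  Zone V at 34 (w=80) → B
  Zone VI at 35 (w=3) → B
A captures 403; B captures 83.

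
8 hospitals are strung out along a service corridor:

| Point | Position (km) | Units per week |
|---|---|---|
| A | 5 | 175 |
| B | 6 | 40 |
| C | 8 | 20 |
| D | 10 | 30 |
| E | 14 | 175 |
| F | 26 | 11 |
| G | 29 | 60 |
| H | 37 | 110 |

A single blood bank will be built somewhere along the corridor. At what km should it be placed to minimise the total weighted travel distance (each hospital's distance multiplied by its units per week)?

For a sum of weighted absolute distances on a line, the optimum is the weighted median (not the mean). Total weight W = 621; half-weight = 310.5.
Sort by position and accumulate weight:
  km 5 (A, w=175) → cum 175
  km 6 (B, w=40) → cum 215
  km 8 (C, w=20) → cum 235
  km 10 (D, w=30) → cum 265
  km 14 (E, w=175) → cum 440  ≥ 310.5 → median here
  km 26 (F, w=11) → cum 451
  km 29 (G, w=60) → cum 511
  km 37 (H, w=110) → cum 621
Optimal location: km 14.

x = 14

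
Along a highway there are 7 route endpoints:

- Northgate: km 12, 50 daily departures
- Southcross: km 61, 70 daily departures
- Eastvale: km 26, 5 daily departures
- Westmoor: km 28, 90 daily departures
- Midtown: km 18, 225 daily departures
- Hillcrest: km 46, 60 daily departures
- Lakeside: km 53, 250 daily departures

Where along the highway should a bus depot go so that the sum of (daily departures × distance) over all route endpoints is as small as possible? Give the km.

x = 46

For a sum of weighted absolute distances on a line, the optimum is the weighted median (not the mean). Total weight W = 750; half-weight = 375.
Sort by position and accumulate weight:
  km 12 (Northgate, w=50) → cum 50
  km 18 (Midtown, w=225) → cum 275
  km 26 (Eastvale, w=5) → cum 280
  km 28 (Westmoor, w=90) → cum 370
  km 46 (Hillcrest, w=60) → cum 430  ≥ 375 → median here
  km 53 (Lakeside, w=250) → cum 680
  km 61 (Southcross, w=70) → cum 750
Optimal location: km 46.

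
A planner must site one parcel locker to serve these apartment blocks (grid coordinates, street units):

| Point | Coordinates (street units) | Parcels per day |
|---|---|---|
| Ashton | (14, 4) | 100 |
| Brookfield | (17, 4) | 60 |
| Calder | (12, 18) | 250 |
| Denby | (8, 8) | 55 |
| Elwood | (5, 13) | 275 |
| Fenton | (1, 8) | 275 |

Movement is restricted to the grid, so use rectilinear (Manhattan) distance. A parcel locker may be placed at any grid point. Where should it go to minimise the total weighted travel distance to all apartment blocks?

(5, 13)

Manhattan distance separates: Σwᵢ(|x−xᵢ|+|y−yᵢ|) = Σwᵢ|x−xᵢ| + Σwᵢ|y−yᵢ|, so x and y are optimised independently as 1-D weighted medians.
Total weight W = 1015; half = 507.5.
x-coordinate, sorted with cumulative weight:
  x=1 (Fenton, w=275) cum 275
  x=5 (Elwood, w=275) cum 550  ← median
  x=8 (Denby, w=55) cum 605
  x=12 (Calder, w=250) cum 855
  x=14 (Ashton, w=100) cum 955
  x=17 (Brookfield, w=60) cum 1015
⇒ x* = 5
y-coordinate, sorted with cumulative weight:
  y=4 (Ashton, w=100) cum 100
  y=4 (Brookfield, w=60) cum 160
  y=8 (Denby, w=55) cum 215
  y=8 (Fenton, w=275) cum 490
  y=13 (Elwood, w=275) cum 765  ← median
  y=18 (Calder, w=250) cum 1015
⇒ y* = 13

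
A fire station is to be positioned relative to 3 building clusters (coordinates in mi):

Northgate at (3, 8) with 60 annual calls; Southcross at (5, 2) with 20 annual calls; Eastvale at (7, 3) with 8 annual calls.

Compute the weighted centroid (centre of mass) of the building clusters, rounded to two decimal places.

The minimiser of Σwᵢ‖p−pᵢ‖² is the weighted centroid p* = (Σwᵢpᵢ)/(Σwᵢ).
Σwᵢ = 88.
Σwᵢxᵢ = 60·3 + 20·5 + 8·7 = 336.
Σwᵢyᵢ = 60·8 + 20·2 + 8·3 = 544.
x* = 336/88 = 3.82, y* = 544/88 = 6.18.

(3.82, 6.18)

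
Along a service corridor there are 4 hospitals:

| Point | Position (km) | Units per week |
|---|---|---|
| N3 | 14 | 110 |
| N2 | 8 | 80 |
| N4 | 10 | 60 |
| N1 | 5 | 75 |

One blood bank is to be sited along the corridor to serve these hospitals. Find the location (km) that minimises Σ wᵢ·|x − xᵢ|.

For a sum of weighted absolute distances on a line, the optimum is the weighted median (not the mean). Total weight W = 325; half-weight = 162.5.
Sort by position and accumulate weight:
  km 5 (N1, w=75) → cum 75
  km 8 (N2, w=80) → cum 155
  km 10 (N4, w=60) → cum 215  ≥ 162.5 → median here
  km 14 (N3, w=110) → cum 325
Optimal location: km 10.

x = 10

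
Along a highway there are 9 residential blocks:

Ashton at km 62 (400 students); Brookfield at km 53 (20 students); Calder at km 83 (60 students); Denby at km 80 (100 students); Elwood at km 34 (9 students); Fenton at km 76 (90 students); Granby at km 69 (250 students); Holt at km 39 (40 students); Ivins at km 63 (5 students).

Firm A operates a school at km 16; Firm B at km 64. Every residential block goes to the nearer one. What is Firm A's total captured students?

The indifferent point is the midpoint (16+64)/2 = 40; residential blocks left of it (closer to Firm A at 16) go to Firm A, those right go to Firm B.
  Elwood at 34 (w=9) → Firm A
  Holt at 39 (w=40) → Firm A
  Brookfield at 53 (w=20) → Firm B
  Ashton at 62 (w=400) → Firm B
  Ivins at 63 (w=5) → Firm B
  Granby at 69 (w=250) → Firm B
  Fenton at 76 (w=90) → Firm B
  Denby at 80 (w=100) → Firm B
  Calder at 83 (w=60) → Firm B
Firm A captures 49; Firm B captures 925.

49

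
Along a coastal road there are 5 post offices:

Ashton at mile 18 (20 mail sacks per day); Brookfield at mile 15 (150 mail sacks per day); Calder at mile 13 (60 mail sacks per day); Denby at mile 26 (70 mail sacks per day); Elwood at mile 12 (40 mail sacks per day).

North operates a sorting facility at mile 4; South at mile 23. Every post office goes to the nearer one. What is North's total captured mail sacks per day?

The indifferent point is the midpoint (4+23)/2 = 13.5; post offices left of it (closer to North at 4) go to North, those right go to South.
  Elwood at 12 (w=40) → North
  Calder at 13 (w=60) → North
  Brookfield at 15 (w=150) → South
  Ashton at 18 (w=20) → South
  Denby at 26 (w=70) → South
North captures 100; South captures 240.

100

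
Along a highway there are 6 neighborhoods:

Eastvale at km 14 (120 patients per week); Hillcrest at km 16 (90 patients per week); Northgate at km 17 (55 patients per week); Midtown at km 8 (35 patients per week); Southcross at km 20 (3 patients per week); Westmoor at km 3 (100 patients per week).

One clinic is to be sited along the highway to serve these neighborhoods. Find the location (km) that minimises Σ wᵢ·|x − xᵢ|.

x = 14

For a sum of weighted absolute distances on a line, the optimum is the weighted median (not the mean). Total weight W = 403; half-weight = 201.5.
Sort by position and accumulate weight:
  km 3 (Westmoor, w=100) → cum 100
  km 8 (Midtown, w=35) → cum 135
  km 14 (Eastvale, w=120) → cum 255  ≥ 201.5 → median here
  km 16 (Hillcrest, w=90) → cum 345
  km 17 (Northgate, w=55) → cum 400
  km 20 (Southcross, w=3) → cum 403
Optimal location: km 14.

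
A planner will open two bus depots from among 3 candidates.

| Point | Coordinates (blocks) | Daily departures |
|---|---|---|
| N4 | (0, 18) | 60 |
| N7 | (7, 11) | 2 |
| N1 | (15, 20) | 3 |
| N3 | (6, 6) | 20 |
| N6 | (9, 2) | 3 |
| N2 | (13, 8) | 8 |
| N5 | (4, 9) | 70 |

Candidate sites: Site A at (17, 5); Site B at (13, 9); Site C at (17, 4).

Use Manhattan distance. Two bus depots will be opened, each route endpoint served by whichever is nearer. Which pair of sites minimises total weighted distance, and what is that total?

{Site B, Site C}, total 2243

Evaluate every pair (each demand assigned to the nearer of the two):
  {Site B, Site C}: total = 2243
  {Site A, Site B}: total = 2246
  {Site A, Site C}: total = 3399
Best pair: {Site B, Site C} with total 2243.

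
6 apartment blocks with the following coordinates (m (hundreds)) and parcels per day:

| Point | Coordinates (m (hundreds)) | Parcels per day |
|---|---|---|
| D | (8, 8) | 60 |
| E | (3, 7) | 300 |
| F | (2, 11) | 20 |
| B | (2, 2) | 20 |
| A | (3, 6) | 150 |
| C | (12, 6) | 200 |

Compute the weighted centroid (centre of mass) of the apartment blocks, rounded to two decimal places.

(5.75, 6.59)

The minimiser of Σwᵢ‖p−pᵢ‖² is the weighted centroid p* = (Σwᵢpᵢ)/(Σwᵢ).
Σwᵢ = 750.
Σwᵢxᵢ = 60·8 + 300·3 + 20·2 + 20·2 + 150·3 + 200·12 = 4310.
Σwᵢyᵢ = 60·8 + 300·7 + 20·11 + 20·2 + 150·6 + 200·6 = 4940.
x* = 4310/750 = 5.75, y* = 4940/750 = 6.59.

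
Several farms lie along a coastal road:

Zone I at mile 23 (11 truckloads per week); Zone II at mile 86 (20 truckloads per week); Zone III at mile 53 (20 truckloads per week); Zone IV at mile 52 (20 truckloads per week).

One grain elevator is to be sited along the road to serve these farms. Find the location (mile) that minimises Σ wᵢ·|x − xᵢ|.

x = 53

For a sum of weighted absolute distances on a line, the optimum is the weighted median (not the mean). Total weight W = 71; half-weight = 35.5.
Sort by position and accumulate weight:
  mile 23 (Zone I, w=11) → cum 11
  mile 52 (Zone IV, w=20) → cum 31
  mile 53 (Zone III, w=20) → cum 51  ≥ 35.5 → median here
  mile 86 (Zone II, w=20) → cum 71
Optimal location: mile 53.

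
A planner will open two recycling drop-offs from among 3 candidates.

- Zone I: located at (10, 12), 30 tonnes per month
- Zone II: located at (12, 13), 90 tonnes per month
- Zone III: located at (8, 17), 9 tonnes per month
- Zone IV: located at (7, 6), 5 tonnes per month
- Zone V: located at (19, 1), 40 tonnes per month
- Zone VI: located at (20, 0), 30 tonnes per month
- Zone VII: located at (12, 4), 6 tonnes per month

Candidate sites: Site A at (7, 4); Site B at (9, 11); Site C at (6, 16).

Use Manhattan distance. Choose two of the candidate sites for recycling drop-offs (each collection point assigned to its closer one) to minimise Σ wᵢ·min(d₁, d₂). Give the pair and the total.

{Site A, Site B}, total 1723

Evaluate every pair (each demand assigned to the nearer of the two):
  {Site A, Site B}: total = 1723
  {Site B, Site C}: total = 2092
  {Site A, Site C}: total = 2227
Best pair: {Site A, Site B} with total 1723.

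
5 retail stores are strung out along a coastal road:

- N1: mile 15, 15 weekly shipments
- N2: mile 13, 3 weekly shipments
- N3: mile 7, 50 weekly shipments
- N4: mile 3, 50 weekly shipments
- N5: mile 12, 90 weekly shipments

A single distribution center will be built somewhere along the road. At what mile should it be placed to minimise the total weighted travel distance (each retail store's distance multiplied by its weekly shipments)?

For a sum of weighted absolute distances on a line, the optimum is the weighted median (not the mean). Total weight W = 208; half-weight = 104.
Sort by position and accumulate weight:
  mile 3 (N4, w=50) → cum 50
  mile 7 (N3, w=50) → cum 100
  mile 12 (N5, w=90) → cum 190  ≥ 104 → median here
  mile 13 (N2, w=3) → cum 193
  mile 15 (N1, w=15) → cum 208
Optimal location: mile 12.

x = 12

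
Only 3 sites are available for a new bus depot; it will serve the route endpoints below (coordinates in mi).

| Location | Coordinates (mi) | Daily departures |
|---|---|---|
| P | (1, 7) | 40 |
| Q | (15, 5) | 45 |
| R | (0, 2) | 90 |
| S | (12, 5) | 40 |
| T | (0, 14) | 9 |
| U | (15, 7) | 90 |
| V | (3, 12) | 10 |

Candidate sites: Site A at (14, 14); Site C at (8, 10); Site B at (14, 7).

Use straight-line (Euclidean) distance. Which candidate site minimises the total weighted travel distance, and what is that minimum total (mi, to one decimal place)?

Site B, total 2423.4 mi

Total weighted distance at each candidate:
  Site A (14, 14): total = 3900.6
  Site C (8, 10): total = 2785.9
  Site B (14, 7): total = 2423.4
Minimum is at Site B with total 2423.4 mi.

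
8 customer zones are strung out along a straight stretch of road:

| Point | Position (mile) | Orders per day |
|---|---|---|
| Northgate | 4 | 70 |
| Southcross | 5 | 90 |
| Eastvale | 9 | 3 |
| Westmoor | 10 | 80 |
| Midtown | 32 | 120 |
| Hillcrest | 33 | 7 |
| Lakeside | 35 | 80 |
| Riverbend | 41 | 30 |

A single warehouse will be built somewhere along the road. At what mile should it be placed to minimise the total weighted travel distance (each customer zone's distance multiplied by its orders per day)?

For a sum of weighted absolute distances on a line, the optimum is the weighted median (not the mean). Total weight W = 480; half-weight = 240.
Sort by position and accumulate weight:
  mile 4 (Northgate, w=70) → cum 70
  mile 5 (Southcross, w=90) → cum 160
  mile 9 (Eastvale, w=3) → cum 163
  mile 10 (Westmoor, w=80) → cum 243  ≥ 240 → median here
  mile 32 (Midtown, w=120) → cum 363
  mile 33 (Hillcrest, w=7) → cum 370
  mile 35 (Lakeside, w=80) → cum 450
  mile 41 (Riverbend, w=30) → cum 480
Optimal location: mile 10.

x = 10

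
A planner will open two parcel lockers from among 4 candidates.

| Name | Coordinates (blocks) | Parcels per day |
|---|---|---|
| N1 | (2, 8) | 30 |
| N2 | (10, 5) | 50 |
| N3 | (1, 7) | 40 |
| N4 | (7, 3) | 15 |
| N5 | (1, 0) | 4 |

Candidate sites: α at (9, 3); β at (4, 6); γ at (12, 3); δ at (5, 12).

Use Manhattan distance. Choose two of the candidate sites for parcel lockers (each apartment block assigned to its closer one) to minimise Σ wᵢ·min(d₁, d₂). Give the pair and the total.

Evaluate every pair (each demand assigned to the nearer of the two):
  {α, β}: total = 496
  {β, γ}: total = 591
  {β, δ}: total = 756
  {α, δ}: total = 794
  {γ, δ}: total = 901
  {α, γ}: total = 1064
Best pair: {α, β} with total 496.

{α, β}, total 496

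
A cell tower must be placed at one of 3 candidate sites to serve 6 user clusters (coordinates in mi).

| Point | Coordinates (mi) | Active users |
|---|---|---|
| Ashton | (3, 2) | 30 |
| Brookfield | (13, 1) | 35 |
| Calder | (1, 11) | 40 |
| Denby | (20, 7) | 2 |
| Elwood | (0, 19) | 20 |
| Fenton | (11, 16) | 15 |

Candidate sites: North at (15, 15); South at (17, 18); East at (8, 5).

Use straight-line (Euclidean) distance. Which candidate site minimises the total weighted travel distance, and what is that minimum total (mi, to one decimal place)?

Total weighted distance at each candidate:
  North (15, 15): total = 1999.3
  South (17, 18): total = 2405.9
  East (8, 5): total = 1285.7
Minimum is at East with total 1285.7 mi.

East, total 1285.7 mi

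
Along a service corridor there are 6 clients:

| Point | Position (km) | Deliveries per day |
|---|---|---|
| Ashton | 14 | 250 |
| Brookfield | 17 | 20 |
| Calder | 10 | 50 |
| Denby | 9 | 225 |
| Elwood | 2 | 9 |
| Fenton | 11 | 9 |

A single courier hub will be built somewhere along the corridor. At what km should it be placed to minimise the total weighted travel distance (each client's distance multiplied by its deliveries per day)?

x = 10

For a sum of weighted absolute distances on a line, the optimum is the weighted median (not the mean). Total weight W = 563; half-weight = 281.5.
Sort by position and accumulate weight:
  km 2 (Elwood, w=9) → cum 9
  km 9 (Denby, w=225) → cum 234
  km 10 (Calder, w=50) → cum 284  ≥ 281.5 → median here
  km 11 (Fenton, w=9) → cum 293
  km 14 (Ashton, w=250) → cum 543
  km 17 (Brookfield, w=20) → cum 563
Optimal location: km 10.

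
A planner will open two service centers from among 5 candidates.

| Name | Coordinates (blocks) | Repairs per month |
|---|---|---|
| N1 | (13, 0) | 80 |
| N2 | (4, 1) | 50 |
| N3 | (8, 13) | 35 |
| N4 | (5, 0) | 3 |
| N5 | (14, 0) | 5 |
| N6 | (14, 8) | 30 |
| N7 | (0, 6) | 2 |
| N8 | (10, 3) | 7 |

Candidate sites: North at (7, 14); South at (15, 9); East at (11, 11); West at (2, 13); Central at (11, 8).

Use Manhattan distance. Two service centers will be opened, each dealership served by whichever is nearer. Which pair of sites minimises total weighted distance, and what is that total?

Evaluate every pair (each demand assigned to the nearer of the two):
  {North, Central}: total = 1825
  {East, Central}: total = 1930
  {West, Central}: total = 1957
  {South, Central}: total = 2000
  {North, South}: total = 2015
  {South, West}: total = 2043
  {South, East}: total = 2161
  {East, West}: total = 2294
  {North, East}: total = 2301
  {North, West}: total = 3029
Best pair: {North, Central} with total 1825.

{North, Central}, total 1825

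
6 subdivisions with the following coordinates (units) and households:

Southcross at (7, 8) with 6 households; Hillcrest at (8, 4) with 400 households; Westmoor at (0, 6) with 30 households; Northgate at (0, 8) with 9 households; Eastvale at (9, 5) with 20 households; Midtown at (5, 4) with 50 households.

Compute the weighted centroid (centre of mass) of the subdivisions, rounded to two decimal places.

The minimiser of Σwᵢ‖p−pᵢ‖² is the weighted centroid p* = (Σwᵢpᵢ)/(Σwᵢ).
Σwᵢ = 515.
Σwᵢxᵢ = 6·7 + 400·8 + 30·0 + 9·0 + 20·9 + 50·5 = 3672.
Σwᵢyᵢ = 6·8 + 400·4 + 30·6 + 9·8 + 20·5 + 50·4 = 2200.
x* = 3672/515 = 7.13, y* = 2200/515 = 4.27.

(7.13, 4.27)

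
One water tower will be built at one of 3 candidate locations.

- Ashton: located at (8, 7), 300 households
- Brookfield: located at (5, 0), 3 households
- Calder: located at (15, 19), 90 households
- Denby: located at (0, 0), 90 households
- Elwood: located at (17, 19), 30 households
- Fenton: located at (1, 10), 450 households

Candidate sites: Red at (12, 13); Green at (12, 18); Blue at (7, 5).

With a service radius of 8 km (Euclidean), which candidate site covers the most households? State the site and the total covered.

Coverage radius r = 8 km; a point is covered iff (Δx)²+(Δy)² ≤ 8² = 64.
  Red (12, 13): covers {Ashton, Calder, Elwood} → 420
  Green (12, 18): covers {Calder, Elwood} → 120
  Blue (7, 5): covers {Ashton, Brookfield, Fenton} → 753
Maximum coverage at Blue: 753 households.

Blue, covering 753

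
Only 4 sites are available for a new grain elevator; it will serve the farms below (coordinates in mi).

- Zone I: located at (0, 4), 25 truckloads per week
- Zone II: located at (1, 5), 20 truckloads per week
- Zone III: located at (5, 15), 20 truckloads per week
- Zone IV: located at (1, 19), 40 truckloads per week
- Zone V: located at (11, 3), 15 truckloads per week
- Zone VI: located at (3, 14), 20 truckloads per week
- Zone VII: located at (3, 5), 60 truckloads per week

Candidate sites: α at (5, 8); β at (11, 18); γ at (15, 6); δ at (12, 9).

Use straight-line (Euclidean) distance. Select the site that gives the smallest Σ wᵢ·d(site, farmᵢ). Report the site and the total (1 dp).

α, total 1328.2 mi

Total weighted distance at each candidate:
  α (5, 8): total = 1328.2
  β (11, 18): total = 2629.0
  γ (15, 6): total = 2778.2
  δ (12, 9): total = 2226.2
Minimum is at α with total 1328.2 mi.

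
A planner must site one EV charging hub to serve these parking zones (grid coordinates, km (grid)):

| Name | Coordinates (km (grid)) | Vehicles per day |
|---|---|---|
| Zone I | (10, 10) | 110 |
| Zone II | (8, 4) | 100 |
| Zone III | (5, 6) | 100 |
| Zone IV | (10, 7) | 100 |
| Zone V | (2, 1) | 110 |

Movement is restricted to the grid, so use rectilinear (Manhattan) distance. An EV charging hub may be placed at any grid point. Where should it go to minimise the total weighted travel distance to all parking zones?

Manhattan distance separates: Σwᵢ(|x−xᵢ|+|y−yᵢ|) = Σwᵢ|x−xᵢ| + Σwᵢ|y−yᵢ|, so x and y are optimised independently as 1-D weighted medians.
Total weight W = 520; half = 260.
x-coordinate, sorted with cumulative weight:
  x=2 (Zone V, w=110) cum 110
  x=5 (Zone III, w=100) cum 210
  x=8 (Zone II, w=100) cum 310  ← median
  x=10 (Zone I, w=110) cum 420
  x=10 (Zone IV, w=100) cum 520
⇒ x* = 8
y-coordinate, sorted with cumulative weight:
  y=1 (Zone V, w=110) cum 110
  y=4 (Zone II, w=100) cum 210
  y=6 (Zone III, w=100) cum 310  ← median
  y=7 (Zone IV, w=100) cum 410
  y=10 (Zone I, w=110) cum 520
⇒ y* = 6

(8, 6)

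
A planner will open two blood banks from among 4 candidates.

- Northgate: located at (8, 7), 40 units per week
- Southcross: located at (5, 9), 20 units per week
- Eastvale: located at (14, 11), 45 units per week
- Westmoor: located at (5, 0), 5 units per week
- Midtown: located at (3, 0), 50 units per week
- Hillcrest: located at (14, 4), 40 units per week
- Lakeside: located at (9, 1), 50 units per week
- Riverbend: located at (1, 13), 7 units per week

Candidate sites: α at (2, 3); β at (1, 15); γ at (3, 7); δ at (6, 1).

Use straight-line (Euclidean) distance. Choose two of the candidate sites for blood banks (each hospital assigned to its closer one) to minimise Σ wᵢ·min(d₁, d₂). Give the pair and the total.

Evaluate every pair (each demand assigned to the nearer of the two):
  {γ, δ}: total = 1484.5
  {β, δ}: total = 1644.4
  {α, δ}: total = 1690.7
  {α, γ}: total = 1827.0
  {β, γ}: total = 2064.0
  {α, β}: total = 2073.7
Best pair: {γ, δ} with total 1484.5.

{γ, δ}, total 1484.5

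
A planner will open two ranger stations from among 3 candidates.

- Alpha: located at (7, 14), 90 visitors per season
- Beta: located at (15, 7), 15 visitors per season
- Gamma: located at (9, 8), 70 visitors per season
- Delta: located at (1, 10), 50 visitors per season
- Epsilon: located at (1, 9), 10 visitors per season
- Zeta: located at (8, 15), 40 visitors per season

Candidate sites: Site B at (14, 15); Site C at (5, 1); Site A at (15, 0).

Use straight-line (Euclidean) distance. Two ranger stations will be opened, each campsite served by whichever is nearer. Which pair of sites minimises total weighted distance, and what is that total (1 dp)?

Evaluate every pair (each demand assigned to the nearer of the two):
  {Site B, Site C}: total = 2143.6
  {Site B, Site A}: total = 2423.2
  {Site C, Site A}: total = 3007.7
Best pair: {Site B, Site C} with total 2143.6.

{Site B, Site C}, total 2143.6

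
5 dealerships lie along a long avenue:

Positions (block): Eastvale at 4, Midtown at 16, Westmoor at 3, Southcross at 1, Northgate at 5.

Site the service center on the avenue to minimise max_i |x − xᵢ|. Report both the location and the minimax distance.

location 8.5, max distance 7.5

The 1-center on a line is the midpoint of the two extreme points: leftmost at 1, rightmost at 16.
Optimal location = (1 + 16)/2 = 8.5; maximum distance = (16 − 1)/2 = 7.5.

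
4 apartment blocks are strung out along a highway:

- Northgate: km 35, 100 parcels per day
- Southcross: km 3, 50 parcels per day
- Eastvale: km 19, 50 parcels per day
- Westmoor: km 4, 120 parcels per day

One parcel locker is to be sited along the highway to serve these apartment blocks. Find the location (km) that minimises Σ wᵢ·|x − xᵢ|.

x = 4

For a sum of weighted absolute distances on a line, the optimum is the weighted median (not the mean). Total weight W = 320; half-weight = 160.
Sort by position and accumulate weight:
  km 3 (Southcross, w=50) → cum 50
  km 4 (Westmoor, w=120) → cum 170  ≥ 160 → median here
  km 19 (Eastvale, w=50) → cum 220
  km 35 (Northgate, w=100) → cum 320
Optimal location: km 4.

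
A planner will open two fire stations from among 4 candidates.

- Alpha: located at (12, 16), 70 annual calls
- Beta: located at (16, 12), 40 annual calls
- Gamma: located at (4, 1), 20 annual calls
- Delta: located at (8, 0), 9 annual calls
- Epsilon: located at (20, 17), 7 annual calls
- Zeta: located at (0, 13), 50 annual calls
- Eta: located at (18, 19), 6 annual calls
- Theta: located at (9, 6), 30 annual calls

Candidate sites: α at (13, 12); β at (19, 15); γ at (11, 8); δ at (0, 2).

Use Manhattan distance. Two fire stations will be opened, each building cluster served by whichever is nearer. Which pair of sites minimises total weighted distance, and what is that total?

{α, δ}, total 1666

Evaluate every pair (each demand assigned to the nearer of the two):
  {α, δ}: total = 1666
  {α, γ}: total = 1825
  {β, δ}: total = 1981
  {α, β}: total = 2074
  {γ, δ}: total = 2084
  {β, γ}: total = 2150
Best pair: {α, δ} with total 1666.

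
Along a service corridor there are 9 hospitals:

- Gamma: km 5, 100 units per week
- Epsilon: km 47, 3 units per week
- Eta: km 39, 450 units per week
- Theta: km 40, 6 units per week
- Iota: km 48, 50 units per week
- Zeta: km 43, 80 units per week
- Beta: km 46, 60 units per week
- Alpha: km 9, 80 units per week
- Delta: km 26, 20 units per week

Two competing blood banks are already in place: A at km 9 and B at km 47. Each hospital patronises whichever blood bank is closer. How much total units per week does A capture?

200

The indifferent point is the midpoint (9+47)/2 = 28; hospitals left of it (closer to A at 9) go to A, those right go to B.
  Gamma at 5 (w=100) → A
  Alpha at 9 (w=80) → A
  Delta at 26 (w=20) → A
  Eta at 39 (w=450) → B
  Theta at 40 (w=6) → B
  Zeta at 43 (w=80) → B
  Beta at 46 (w=60) → B
  Epsilon at 47 (w=3) → B
  Iota at 48 (w=50) → B
A captures 200; B captures 649.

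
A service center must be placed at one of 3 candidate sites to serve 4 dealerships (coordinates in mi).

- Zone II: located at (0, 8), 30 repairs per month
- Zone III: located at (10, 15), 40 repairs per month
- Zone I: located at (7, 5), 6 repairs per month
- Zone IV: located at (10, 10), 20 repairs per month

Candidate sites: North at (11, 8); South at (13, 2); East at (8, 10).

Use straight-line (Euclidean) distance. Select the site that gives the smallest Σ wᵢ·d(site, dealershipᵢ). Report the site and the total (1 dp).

East, total 533.4 mi

Total weighted distance at each candidate:
  North (11, 8): total = 687.6
  South (13, 2): total = 1174.3
  East (8, 10): total = 533.4
Minimum is at East with total 533.4 mi.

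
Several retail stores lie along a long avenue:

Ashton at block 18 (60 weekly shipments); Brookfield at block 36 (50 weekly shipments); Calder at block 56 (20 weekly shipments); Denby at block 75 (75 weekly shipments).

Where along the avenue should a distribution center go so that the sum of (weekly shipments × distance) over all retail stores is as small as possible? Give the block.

For a sum of weighted absolute distances on a line, the optimum is the weighted median (not the mean). Total weight W = 205; half-weight = 102.5.
Sort by position and accumulate weight:
  block 18 (Ashton, w=60) → cum 60
  block 36 (Brookfield, w=50) → cum 110  ≥ 102.5 → median here
  block 56 (Calder, w=20) → cum 130
  block 75 (Denby, w=75) → cum 205
Optimal location: block 36.

x = 36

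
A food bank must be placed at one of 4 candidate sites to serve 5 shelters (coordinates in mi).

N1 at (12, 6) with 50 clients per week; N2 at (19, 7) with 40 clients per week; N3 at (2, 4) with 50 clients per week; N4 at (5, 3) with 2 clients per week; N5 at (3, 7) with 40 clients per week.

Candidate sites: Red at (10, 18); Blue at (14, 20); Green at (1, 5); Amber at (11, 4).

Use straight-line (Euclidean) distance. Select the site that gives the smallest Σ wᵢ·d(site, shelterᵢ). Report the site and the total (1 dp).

Total weighted distance at each candidate:
  Red (10, 18): total = 2536.2
  Blue (14, 20): total = 2983.9
  Green (1, 5): total = 1469.5
  Amber (11, 4): total = 1257.5
Minimum is at Amber with total 1257.5 mi.

Amber, total 1257.5 mi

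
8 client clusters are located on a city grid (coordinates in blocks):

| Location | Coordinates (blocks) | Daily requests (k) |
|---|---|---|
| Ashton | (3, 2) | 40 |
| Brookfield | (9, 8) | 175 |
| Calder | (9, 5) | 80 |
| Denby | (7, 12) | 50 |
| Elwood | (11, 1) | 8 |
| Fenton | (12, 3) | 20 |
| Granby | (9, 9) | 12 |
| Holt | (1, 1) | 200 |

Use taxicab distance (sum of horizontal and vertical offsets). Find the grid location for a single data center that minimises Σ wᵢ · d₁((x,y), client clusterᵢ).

(9, 5)

Manhattan distance separates: Σwᵢ(|x−xᵢ|+|y−yᵢ|) = Σwᵢ|x−xᵢ| + Σwᵢ|y−yᵢ|, so x and y are optimised independently as 1-D weighted medians.
Total weight W = 585; half = 292.5.
x-coordinate, sorted with cumulative weight:
  x=1 (Holt, w=200) cum 200
  x=3 (Ashton, w=40) cum 240
  x=7 (Denby, w=50) cum 290
  x=9 (Brookfield, w=175) cum 465  ← median
  x=9 (Calder, w=80) cum 545
  x=9 (Granby, w=12) cum 557
  x=11 (Elwood, w=8) cum 565
  x=12 (Fenton, w=20) cum 585
⇒ x* = 9
y-coordinate, sorted with cumulative weight:
  y=1 (Elwood, w=8) cum 8
  y=1 (Holt, w=200) cum 208
  y=2 (Ashton, w=40) cum 248
  y=3 (Fenton, w=20) cum 268
  y=5 (Calder, w=80) cum 348  ← median
  y=8 (Brookfield, w=175) cum 523
  y=9 (Granby, w=12) cum 535
  y=12 (Denby, w=50) cum 585
⇒ y* = 5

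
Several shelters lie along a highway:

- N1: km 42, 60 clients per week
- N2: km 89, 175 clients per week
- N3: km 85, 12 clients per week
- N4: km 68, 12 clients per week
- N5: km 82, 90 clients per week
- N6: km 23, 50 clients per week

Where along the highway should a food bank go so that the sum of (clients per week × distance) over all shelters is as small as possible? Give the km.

x = 82

For a sum of weighted absolute distances on a line, the optimum is the weighted median (not the mean). Total weight W = 399; half-weight = 199.5.
Sort by position and accumulate weight:
  km 23 (N6, w=50) → cum 50
  km 42 (N1, w=60) → cum 110
  km 68 (N4, w=12) → cum 122
  km 82 (N5, w=90) → cum 212  ≥ 199.5 → median here
  km 85 (N3, w=12) → cum 224
  km 89 (N2, w=175) → cum 399
Optimal location: km 82.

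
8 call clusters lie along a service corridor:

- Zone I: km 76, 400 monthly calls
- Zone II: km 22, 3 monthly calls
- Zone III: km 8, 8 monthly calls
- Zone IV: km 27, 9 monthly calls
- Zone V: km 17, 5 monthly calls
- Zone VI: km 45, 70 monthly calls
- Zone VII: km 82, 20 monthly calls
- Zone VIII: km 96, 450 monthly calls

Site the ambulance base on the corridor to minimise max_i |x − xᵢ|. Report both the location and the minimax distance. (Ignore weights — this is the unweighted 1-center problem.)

location 52, max distance 44

The 1-center on a line is the midpoint of the two extreme points: leftmost at 8, rightmost at 96.
Optimal location = (8 + 96)/2 = 52; maximum distance = (96 − 8)/2 = 44.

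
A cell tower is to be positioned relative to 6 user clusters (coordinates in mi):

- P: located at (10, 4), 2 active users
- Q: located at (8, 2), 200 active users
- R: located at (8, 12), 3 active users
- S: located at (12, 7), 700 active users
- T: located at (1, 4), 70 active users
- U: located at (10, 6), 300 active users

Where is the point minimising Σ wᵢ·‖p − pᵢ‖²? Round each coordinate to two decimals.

The minimiser of Σwᵢ‖p−pᵢ‖² is the weighted centroid p* = (Σwᵢpᵢ)/(Σwᵢ).
Σwᵢ = 1275.
Σwᵢxᵢ = 2·10 + 200·8 + 3·8 + 700·12 + 70·1 + 300·10 = 13114.
Σwᵢyᵢ = 2·4 + 200·2 + 3·12 + 700·7 + 70·4 + 300·6 = 7424.
x* = 13114/1275 = 10.29, y* = 7424/1275 = 5.82.

(10.29, 5.82)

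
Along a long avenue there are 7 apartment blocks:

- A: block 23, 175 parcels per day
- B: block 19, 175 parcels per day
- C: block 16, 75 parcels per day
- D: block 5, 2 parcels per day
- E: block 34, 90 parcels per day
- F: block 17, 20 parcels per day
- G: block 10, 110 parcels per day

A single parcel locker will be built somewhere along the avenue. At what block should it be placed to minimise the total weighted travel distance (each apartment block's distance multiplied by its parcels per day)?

For a sum of weighted absolute distances on a line, the optimum is the weighted median (not the mean). Total weight W = 647; half-weight = 323.5.
Sort by position and accumulate weight:
  block 5 (D, w=2) → cum 2
  block 10 (G, w=110) → cum 112
  block 16 (C, w=75) → cum 187
  block 17 (F, w=20) → cum 207
  block 19 (B, w=175) → cum 382  ≥ 323.5 → median here
  block 23 (A, w=175) → cum 557
  block 34 (E, w=90) → cum 647
Optimal location: block 19.

x = 19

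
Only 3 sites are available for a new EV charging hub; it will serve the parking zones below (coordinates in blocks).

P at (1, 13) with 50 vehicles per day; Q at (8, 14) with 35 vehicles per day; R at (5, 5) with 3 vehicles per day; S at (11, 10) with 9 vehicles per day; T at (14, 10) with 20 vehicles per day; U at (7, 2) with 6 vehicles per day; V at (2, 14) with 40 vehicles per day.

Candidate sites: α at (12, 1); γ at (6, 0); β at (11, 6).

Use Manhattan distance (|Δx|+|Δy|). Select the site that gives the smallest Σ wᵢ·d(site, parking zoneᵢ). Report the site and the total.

β, total 2160 blocks

Total weighted distance at each candidate:
  α (12, 1): total = 3044
  γ (6, 0): total = 2711
  β (11, 6): total = 2160
Minimum is at β with total 2160 blocks.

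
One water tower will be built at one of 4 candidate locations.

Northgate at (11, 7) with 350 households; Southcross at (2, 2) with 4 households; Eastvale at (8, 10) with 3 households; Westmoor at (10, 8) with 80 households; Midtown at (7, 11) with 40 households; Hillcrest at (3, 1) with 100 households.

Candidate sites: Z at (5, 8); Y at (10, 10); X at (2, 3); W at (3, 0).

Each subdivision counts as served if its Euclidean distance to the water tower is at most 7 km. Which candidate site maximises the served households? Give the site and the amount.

Coverage radius r = 7 km; a point is covered iff (Δx)²+(Δy)² ≤ 7² = 49.
  Z (5, 8): covers {Northgate, Southcross, Eastvale, Westmoor, Midtown} → 477
  Y (10, 10): covers {Northgate, Eastvale, Westmoor, Midtown} → 473
  X (2, 3): covers {Southcross, Hillcrest} → 104
  W (3, 0): covers {Southcross, Hillcrest} → 104
Maximum coverage at Z: 477 households.

Z, covering 477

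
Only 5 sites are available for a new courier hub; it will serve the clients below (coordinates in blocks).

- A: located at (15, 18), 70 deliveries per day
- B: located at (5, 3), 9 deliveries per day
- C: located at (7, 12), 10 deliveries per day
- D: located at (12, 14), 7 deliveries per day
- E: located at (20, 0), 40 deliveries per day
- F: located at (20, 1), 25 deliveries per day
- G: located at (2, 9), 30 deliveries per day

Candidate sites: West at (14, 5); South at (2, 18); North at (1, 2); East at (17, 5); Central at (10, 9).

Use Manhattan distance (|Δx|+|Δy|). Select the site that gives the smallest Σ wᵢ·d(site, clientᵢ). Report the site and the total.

West, total 2466 blocks

Total weighted distance at each candidate:
  West (14, 5): total = 2466
  South (2, 18): total = 3865
  North (1, 2): total = 4046
  East (17, 5): total = 2509
  Central (10, 9): total = 2638
Minimum is at West with total 2466 blocks.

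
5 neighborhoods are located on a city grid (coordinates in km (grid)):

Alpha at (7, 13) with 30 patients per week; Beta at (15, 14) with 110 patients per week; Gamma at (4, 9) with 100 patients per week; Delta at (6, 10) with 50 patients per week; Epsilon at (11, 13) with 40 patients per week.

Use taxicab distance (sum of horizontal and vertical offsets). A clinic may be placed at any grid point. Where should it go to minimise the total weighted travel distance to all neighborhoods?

(7, 13)

Manhattan distance separates: Σwᵢ(|x−xᵢ|+|y−yᵢ|) = Σwᵢ|x−xᵢ| + Σwᵢ|y−yᵢ|, so x and y are optimised independently as 1-D weighted medians.
Total weight W = 330; half = 165.
x-coordinate, sorted with cumulative weight:
  x=4 (Gamma, w=100) cum 100
  x=6 (Delta, w=50) cum 150
  x=7 (Alpha, w=30) cum 180  ← median
  x=11 (Epsilon, w=40) cum 220
  x=15 (Beta, w=110) cum 330
⇒ x* = 7
y-coordinate, sorted with cumulative weight:
  y=9 (Gamma, w=100) cum 100
  y=10 (Delta, w=50) cum 150
  y=13 (Alpha, w=30) cum 180  ← median
  y=13 (Epsilon, w=40) cum 220
  y=14 (Beta, w=110) cum 330
⇒ y* = 13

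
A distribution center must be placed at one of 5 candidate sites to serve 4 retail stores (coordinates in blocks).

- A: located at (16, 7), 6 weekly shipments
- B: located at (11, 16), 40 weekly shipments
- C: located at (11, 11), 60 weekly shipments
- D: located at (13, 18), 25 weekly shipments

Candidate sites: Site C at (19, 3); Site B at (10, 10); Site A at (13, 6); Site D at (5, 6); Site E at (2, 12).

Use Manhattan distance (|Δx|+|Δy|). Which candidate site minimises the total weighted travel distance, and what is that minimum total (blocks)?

Site B, total 729 blocks

Total weighted distance at each candidate:
  Site C (19, 3): total = 2367
  Site B (10, 10): total = 729
  Site A (13, 6): total = 1224
  Site D (5, 6): total = 1872
  Site E (2, 12): total = 1659
Minimum is at Site B with total 729 blocks.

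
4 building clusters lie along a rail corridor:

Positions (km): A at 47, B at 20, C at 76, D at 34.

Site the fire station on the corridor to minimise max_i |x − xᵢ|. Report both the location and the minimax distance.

The 1-center on a line is the midpoint of the two extreme points: leftmost at 20, rightmost at 76.
Optimal location = (20 + 76)/2 = 48; maximum distance = (76 − 20)/2 = 28.

location 48, max distance 28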